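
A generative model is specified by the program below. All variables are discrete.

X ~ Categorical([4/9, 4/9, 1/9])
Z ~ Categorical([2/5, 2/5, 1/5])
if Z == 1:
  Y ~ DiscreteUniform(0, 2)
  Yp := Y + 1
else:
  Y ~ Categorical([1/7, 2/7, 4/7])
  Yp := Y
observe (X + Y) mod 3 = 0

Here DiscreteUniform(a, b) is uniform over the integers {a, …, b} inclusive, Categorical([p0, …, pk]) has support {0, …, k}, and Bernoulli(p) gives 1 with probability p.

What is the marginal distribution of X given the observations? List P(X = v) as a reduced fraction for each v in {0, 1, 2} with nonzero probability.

P(X=0) = 23/81, P(X=1) = 50/81, P(X=2) = 8/81

Enumerate traces; 9 have nonzero weight after conditioning:
  (X=0, Z=0, Y=0) weight 8/315
  (X=0, Z=1, Y=0) weight 8/135
  (X=0, Z=2, Y=0) weight 4/315
  (X=1, Z=0, Y=2) weight 32/315
  (X=1, Z=1, Y=2) weight 8/135
  (X=1, Z=2, Y=2) weight 16/315
  (X=2, Z=0, Y=1) weight 4/315
  (X=2, Z=1, Y=1) weight 2/135
  … 1 more
Group by X:
  weight(X=0) = 92/945
  weight(X=1) = 40/189
  weight(X=2) = 32/945
Total weight = 92/945 + 40/189 + 32/945 = 12/35
P(X=0 | obs) = 92/945 / 12/35 = 23/81
P(X=1 | obs) = 40/189 / 12/35 = 50/81
P(X=2 | obs) = 32/945 / 12/35 = 8/81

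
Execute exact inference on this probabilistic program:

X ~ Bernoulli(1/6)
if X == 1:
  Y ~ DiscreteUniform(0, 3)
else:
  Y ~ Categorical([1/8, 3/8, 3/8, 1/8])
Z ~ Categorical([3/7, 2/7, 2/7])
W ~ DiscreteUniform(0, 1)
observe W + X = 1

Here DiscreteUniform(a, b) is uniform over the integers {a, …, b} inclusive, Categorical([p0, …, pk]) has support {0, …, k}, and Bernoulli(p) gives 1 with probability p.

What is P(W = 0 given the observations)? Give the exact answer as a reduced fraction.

P(W = 0 | obs) = 1/6

Enumerate traces; 24 have nonzero weight after conditioning:
  (X=0, Y=0, Z=0, W=1) weight 5/224
  (X=0, Y=0, Z=1, W=1) weight 5/336
  (X=0, Y=0, Z=2, W=1) weight 5/336
  (X=0, Y=1, Z=0, W=1) weight 15/224
  (X=0, Y=1, Z=1, W=1) weight 5/112
  (X=0, Y=1, Z=2, W=1) weight 5/112
  (X=0, Y=2, Z=0, W=1) weight 15/224
  (X=0, Y=2, Z=1, W=1) weight 5/112
  (X=1, Y=0, Z=0, W=0) weight 1/112
  … 15 more
Group by W:
  weight(W=0) = 1/12
  weight(W=1) = 5/12
Total weight = 1/12 + 5/12 = 1/2
P(W=0 | obs) = 1/12 / 1/2 = 1/6
P(W=1 | obs) = 5/12 / 1/2 = 5/6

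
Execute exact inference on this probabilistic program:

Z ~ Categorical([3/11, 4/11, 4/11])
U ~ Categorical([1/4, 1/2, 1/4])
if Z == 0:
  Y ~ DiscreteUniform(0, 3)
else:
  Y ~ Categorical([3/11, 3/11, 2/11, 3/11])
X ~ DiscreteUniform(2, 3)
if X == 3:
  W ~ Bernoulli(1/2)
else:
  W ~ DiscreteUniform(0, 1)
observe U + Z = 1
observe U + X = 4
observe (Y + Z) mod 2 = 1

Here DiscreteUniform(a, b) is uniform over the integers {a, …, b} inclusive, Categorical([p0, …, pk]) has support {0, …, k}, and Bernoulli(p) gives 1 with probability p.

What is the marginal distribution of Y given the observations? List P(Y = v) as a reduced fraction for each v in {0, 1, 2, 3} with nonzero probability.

P(Y=1) = 1/2, P(Y=3) = 1/2

Enumerate traces; 4 have nonzero weight after conditioning:
  (Z=0, U=1, Y=1, X=3, W=0) weight 3/352
  (Z=0, U=1, Y=1, X=3, W=1) weight 3/352
  (Z=0, U=1, Y=3, X=3, W=0) weight 3/352
  (Z=0, U=1, Y=3, X=3, W=1) weight 3/352
Group by Y:
  weight(Y=1) = 3/176
  weight(Y=3) = 3/176
Total weight = 3/176 + 3/176 = 3/88
P(Y=1 | obs) = 3/176 / 3/88 = 1/2
P(Y=3 | obs) = 3/176 / 3/88 = 1/2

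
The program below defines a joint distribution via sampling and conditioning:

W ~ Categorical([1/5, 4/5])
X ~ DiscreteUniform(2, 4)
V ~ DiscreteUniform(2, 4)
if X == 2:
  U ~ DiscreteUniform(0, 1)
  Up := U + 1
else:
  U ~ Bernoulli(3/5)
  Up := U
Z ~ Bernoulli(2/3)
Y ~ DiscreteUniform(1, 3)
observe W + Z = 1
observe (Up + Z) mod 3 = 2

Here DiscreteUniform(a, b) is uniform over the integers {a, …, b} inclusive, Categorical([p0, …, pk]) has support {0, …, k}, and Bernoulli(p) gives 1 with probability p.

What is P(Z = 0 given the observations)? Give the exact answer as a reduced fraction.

P(Z = 0 | obs) = 10/27

Enumerate traces; 36 have nonzero weight after conditioning:
  (W=0, X=2, V=2, U=0, Z=1, Y=1) weight 1/405
  (W=0, X=2, V=2, U=0, Z=1, Y=2) weight 1/405
  (W=0, X=2, V=2, U=0, Z=1, Y=3) weight 1/405
  (W=0, X=2, V=3, U=0, Z=1, Y=1) weight 1/405
  (W=0, X=2, V=3, U=0, Z=1, Y=2) weight 1/405
  (W=0, X=2, V=3, U=0, Z=1, Y=3) weight 1/405
  (W=0, X=2, V=4, U=0, Z=1, Y=1) weight 1/405
  (W=0, X=2, V=4, U=0, Z=1, Y=2) weight 1/405
  (W=1, X=2, V=2, U=1, Z=0, Y=1) weight 2/405
  … 27 more
Group by Z:
  weight(Z=0) = 2/45
  weight(Z=1) = 17/225
Total weight = 2/45 + 17/225 = 3/25
P(Z=0 | obs) = 2/45 / 3/25 = 10/27
P(Z=1 | obs) = 17/225 / 3/25 = 17/27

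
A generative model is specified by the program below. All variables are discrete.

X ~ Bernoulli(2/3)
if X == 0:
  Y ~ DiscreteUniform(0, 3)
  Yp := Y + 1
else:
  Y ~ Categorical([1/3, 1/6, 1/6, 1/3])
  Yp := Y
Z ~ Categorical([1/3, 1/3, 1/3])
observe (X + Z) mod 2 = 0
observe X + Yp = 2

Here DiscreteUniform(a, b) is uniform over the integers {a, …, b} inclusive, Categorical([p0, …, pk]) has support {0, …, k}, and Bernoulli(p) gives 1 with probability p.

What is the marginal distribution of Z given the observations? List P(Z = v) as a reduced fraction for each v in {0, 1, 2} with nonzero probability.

P(Z=0) = 3/10, P(Z=1) = 2/5, P(Z=2) = 3/10

Enumerate traces; 3 have nonzero weight after conditioning:
  (X=0, Y=1, Z=0) weight 1/36
  (X=0, Y=1, Z=2) weight 1/36
  (X=1, Y=1, Z=1) weight 1/27
Group by Z:
  weight(Z=0) = 1/36
  weight(Z=1) = 1/27
  weight(Z=2) = 1/36
Total weight = 1/36 + 1/27 + 1/36 = 5/54
P(Z=0 | obs) = 1/36 / 5/54 = 3/10
P(Z=1 | obs) = 1/27 / 5/54 = 2/5
P(Z=2 | obs) = 1/36 / 5/54 = 3/10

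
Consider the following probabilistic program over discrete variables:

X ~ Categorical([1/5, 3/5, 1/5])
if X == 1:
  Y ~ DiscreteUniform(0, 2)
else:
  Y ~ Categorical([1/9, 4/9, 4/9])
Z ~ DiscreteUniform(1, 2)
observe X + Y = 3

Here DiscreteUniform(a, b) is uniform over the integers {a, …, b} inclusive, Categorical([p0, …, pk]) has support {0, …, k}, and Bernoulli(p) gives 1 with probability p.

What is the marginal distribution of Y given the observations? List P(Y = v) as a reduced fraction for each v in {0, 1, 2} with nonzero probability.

P(Y=1) = 4/13, P(Y=2) = 9/13

Enumerate traces; 4 have nonzero weight after conditioning:
  (X=1, Y=2, Z=1) weight 1/10
  (X=1, Y=2, Z=2) weight 1/10
  (X=2, Y=1, Z=1) weight 2/45
  (X=2, Y=1, Z=2) weight 2/45
Group by Y:
  weight(Y=1) = 4/45
  weight(Y=2) = 1/5
Total weight = 4/45 + 1/5 = 13/45
P(Y=1 | obs) = 4/45 / 13/45 = 4/13
P(Y=2 | obs) = 1/5 / 13/45 = 9/13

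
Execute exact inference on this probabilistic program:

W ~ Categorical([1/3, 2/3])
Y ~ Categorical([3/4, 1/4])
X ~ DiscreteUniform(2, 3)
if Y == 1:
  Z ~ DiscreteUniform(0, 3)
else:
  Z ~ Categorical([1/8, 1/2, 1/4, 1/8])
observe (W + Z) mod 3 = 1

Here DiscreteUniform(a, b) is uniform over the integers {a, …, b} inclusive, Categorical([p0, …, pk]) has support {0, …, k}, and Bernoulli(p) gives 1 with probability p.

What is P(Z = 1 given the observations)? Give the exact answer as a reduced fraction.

Enumerate traces; 12 have nonzero weight after conditioning:
  (W=0, Y=0, X=2, Z=1) weight 1/16
  (W=0, Y=0, X=3, Z=1) weight 1/16
  (W=0, Y=1, X=2, Z=1) weight 1/96
  (W=0, Y=1, X=3, Z=1) weight 1/96
  (W=1, Y=0, X=2, Z=0) weight 1/32
  (W=1, Y=0, X=2, Z=3) weight 1/32
  (W=1, Y=0, X=3, Z=0) weight 1/32
  (W=1, Y=0, X=3, Z=3) weight 1/32
  … 4 more
Group by Z:
  weight(Z=0) = 5/48
  weight(Z=1) = 7/48
  weight(Z=3) = 5/48
Total weight = 5/48 + 7/48 + 5/48 = 17/48
P(Z=0 | obs) = 5/48 / 17/48 = 5/17
P(Z=1 | obs) = 7/48 / 17/48 = 7/17
P(Z=3 | obs) = 5/48 / 17/48 = 5/17

P(Z = 1 | obs) = 7/17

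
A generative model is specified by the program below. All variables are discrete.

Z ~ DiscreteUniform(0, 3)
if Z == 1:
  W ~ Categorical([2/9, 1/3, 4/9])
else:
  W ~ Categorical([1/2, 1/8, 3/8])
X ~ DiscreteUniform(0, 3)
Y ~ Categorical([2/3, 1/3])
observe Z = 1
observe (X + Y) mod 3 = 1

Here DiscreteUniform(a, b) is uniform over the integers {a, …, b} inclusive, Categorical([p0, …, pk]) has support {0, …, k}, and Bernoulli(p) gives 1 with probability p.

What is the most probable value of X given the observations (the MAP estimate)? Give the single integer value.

argmax_v P(X = v | obs) = 1

Enumerate traces; 9 have nonzero weight after conditioning:
  (Z=1, W=0, X=0, Y=1) weight 1/216
  (Z=1, W=0, X=1, Y=0) weight 1/108
  (Z=1, W=0, X=3, Y=1) weight 1/216
  (Z=1, W=1, X=0, Y=1) weight 1/144
  (Z=1, W=1, X=1, Y=0) weight 1/72
  (Z=1, W=1, X=3, Y=1) weight 1/144
  (Z=1, W=2, X=0, Y=1) weight 1/108
  (Z=1, W=2, X=1, Y=0) weight 1/54
  … 1 more
Group by X:
  weight(X=0) = 1/48
  weight(X=1) = 1/24
  weight(X=3) = 1/48
Total weight = 1/48 + 1/24 + 1/48 = 1/12
P(X=0 | obs) = 1/48 / 1/12 = 1/4
P(X=1 | obs) = 1/24 / 1/12 = 1/2
P(X=3 | obs) = 1/48 / 1/12 = 1/4
argmax = 1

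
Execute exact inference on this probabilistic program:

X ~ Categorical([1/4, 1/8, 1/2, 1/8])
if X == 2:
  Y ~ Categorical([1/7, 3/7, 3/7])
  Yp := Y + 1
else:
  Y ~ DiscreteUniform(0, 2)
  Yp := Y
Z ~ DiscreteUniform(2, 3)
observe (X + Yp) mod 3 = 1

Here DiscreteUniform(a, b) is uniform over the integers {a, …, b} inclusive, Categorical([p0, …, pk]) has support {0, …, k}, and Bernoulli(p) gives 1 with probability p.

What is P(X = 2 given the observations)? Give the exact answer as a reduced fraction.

Enumerate traces; 8 have nonzero weight after conditioning:
  (X=0, Y=1, Z=2) weight 1/24
  (X=0, Y=1, Z=3) weight 1/24
  (X=1, Y=0, Z=2) weight 1/48
  (X=1, Y=0, Z=3) weight 1/48
  (X=2, Y=1, Z=2) weight 3/28
  (X=2, Y=1, Z=3) weight 3/28
  (X=3, Y=1, Z=2) weight 1/48
  (X=3, Y=1, Z=3) weight 1/48
Group by X:
  weight(X=0) = 1/12
  weight(X=1) = 1/24
  weight(X=2) = 3/14
  weight(X=3) = 1/24
Total weight = 1/12 + 1/24 + 3/14 + 1/24 = 8/21
P(X=0 | obs) = 1/12 / 8/21 = 7/32
P(X=1 | obs) = 1/24 / 8/21 = 7/64
P(X=2 | obs) = 3/14 / 8/21 = 9/16
P(X=3 | obs) = 1/24 / 8/21 = 7/64

P(X = 2 | obs) = 9/16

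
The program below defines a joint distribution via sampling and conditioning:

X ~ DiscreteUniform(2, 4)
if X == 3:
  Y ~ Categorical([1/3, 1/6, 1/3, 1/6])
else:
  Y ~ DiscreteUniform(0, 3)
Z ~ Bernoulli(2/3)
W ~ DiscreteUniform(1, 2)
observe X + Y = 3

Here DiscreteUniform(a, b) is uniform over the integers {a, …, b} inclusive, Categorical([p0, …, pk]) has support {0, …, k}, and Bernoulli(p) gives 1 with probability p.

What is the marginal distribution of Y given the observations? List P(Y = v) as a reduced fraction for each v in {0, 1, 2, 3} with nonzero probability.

Enumerate traces; 8 have nonzero weight after conditioning:
  (X=2, Y=1, Z=0, W=1) weight 1/72
  (X=2, Y=1, Z=0, W=2) weight 1/72
  (X=2, Y=1, Z=1, W=1) weight 1/36
  (X=2, Y=1, Z=1, W=2) weight 1/36
  (X=3, Y=0, Z=0, W=1) weight 1/54
  (X=3, Y=0, Z=0, W=2) weight 1/54
  (X=3, Y=0, Z=1, W=1) weight 1/27
  (X=3, Y=0, Z=1, W=2) weight 1/27
Group by Y:
  weight(Y=0) = 1/9
  weight(Y=1) = 1/12
Total weight = 1/9 + 1/12 = 7/36
P(Y=0 | obs) = 1/9 / 7/36 = 4/7
P(Y=1 | obs) = 1/12 / 7/36 = 3/7

P(Y=0) = 4/7, P(Y=1) = 3/7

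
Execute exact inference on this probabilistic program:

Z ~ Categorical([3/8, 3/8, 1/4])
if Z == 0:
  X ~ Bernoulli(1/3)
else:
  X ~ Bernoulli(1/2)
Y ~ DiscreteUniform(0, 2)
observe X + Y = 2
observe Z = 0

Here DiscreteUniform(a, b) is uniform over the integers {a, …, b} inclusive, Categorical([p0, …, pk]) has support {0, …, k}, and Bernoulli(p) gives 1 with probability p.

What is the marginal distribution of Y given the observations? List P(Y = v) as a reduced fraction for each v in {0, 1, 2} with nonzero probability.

P(Y=1) = 1/3, P(Y=2) = 2/3

Enumerate traces; 2 have nonzero weight after conditioning:
  (Z=0, X=0, Y=2) weight 1/12
  (Z=0, X=1, Y=1) weight 1/24
Group by Y:
  weight(Y=1) = 1/24
  weight(Y=2) = 1/12
Total weight = 1/24 + 1/12 = 1/8
P(Y=1 | obs) = 1/24 / 1/8 = 1/3
P(Y=2 | obs) = 1/12 / 1/8 = 2/3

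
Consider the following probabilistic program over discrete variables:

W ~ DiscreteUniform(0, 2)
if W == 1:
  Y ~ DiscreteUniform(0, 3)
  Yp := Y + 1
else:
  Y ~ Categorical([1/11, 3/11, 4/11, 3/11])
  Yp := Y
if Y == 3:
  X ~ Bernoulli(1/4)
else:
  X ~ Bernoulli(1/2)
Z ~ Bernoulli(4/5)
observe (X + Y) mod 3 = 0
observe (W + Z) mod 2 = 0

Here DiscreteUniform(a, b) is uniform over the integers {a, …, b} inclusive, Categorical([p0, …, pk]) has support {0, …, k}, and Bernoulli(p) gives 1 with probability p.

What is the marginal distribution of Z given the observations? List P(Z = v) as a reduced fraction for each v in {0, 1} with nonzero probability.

Enumerate traces; 9 have nonzero weight after conditioning:
  (W=0, Y=0, X=0, Z=0) weight 1/330
  (W=0, Y=2, X=1, Z=0) weight 2/165
  (W=0, Y=3, X=0, Z=0) weight 3/220
  (W=1, Y=0, X=0, Z=1) weight 1/30
  (W=1, Y=2, X=1, Z=1) weight 1/30
  (W=1, Y=3, X=0, Z=1) weight 1/20
  (W=2, Y=0, X=0, Z=0) weight 1/330
  (W=2, Y=2, X=1, Z=0) weight 2/165
  … 1 more
Group by Z:
  weight(Z=0) = 19/330
  weight(Z=1) = 7/60
Total weight = 19/330 + 7/60 = 23/132
P(Z=0 | obs) = 19/330 / 23/132 = 38/115
P(Z=1 | obs) = 7/60 / 23/132 = 77/115

P(Z=0) = 38/115, P(Z=1) = 77/115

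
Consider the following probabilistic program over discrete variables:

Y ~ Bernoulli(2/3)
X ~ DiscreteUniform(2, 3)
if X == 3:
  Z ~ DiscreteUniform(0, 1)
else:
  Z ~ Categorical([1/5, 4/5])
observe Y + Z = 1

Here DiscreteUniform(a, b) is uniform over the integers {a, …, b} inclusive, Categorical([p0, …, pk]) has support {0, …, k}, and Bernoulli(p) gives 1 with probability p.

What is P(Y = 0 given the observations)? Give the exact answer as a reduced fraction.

P(Y = 0 | obs) = 13/27

Enumerate traces; 4 have nonzero weight after conditioning:
  (Y=0, X=2, Z=1) weight 2/15
  (Y=0, X=3, Z=1) weight 1/12
  (Y=1, X=2, Z=0) weight 1/15
  (Y=1, X=3, Z=0) weight 1/6
Group by Y:
  weight(Y=0) = 13/60
  weight(Y=1) = 7/30
Total weight = 13/60 + 7/30 = 9/20
P(Y=0 | obs) = 13/60 / 9/20 = 13/27
P(Y=1 | obs) = 7/30 / 9/20 = 14/27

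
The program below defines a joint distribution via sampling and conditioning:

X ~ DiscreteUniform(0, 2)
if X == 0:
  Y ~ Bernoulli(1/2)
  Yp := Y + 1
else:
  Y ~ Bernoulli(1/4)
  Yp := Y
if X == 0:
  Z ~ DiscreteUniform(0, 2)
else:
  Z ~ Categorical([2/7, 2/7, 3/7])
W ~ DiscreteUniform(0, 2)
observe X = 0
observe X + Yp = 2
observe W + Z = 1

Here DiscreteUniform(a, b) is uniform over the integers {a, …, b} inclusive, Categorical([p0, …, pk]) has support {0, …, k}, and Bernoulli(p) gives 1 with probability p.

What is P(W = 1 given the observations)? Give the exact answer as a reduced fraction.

Enumerate traces; 2 have nonzero weight after conditioning:
  (X=0, Y=1, Z=0, W=1) weight 1/54
  (X=0, Y=1, Z=1, W=0) weight 1/54
Group by W:
  weight(W=0) = 1/54
  weight(W=1) = 1/54
Total weight = 1/54 + 1/54 = 1/27
P(W=0 | obs) = 1/54 / 1/27 = 1/2
P(W=1 | obs) = 1/54 / 1/27 = 1/2

P(W = 1 | obs) = 1/2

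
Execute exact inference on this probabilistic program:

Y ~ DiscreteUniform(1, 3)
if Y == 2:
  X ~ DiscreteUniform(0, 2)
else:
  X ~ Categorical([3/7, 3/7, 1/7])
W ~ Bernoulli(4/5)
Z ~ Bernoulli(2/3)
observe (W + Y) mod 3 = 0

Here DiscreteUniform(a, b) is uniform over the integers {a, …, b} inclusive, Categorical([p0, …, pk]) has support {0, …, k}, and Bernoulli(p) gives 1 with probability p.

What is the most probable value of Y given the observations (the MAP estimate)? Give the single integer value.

Enumerate traces; 12 have nonzero weight after conditioning:
  (Y=2, X=0, W=1, Z=0) weight 4/135
  (Y=2, X=0, W=1, Z=1) weight 8/135
  (Y=2, X=1, W=1, Z=0) weight 4/135
  (Y=2, X=1, W=1, Z=1) weight 8/135
  (Y=2, X=2, W=1, Z=0) weight 4/135
  (Y=2, X=2, W=1, Z=1) weight 8/135
  (Y=3, X=0, W=0, Z=0) weight 1/105
  (Y=3, X=0, W=0, Z=1) weight 2/105
  … 4 more
Group by Y:
  weight(Y=2) = 4/15
  weight(Y=3) = 1/15
Total weight = 4/15 + 1/15 = 1/3
P(Y=2 | obs) = 4/15 / 1/3 = 4/5
P(Y=3 | obs) = 1/15 / 1/3 = 1/5
argmax = 2

argmax_v P(Y = v | obs) = 2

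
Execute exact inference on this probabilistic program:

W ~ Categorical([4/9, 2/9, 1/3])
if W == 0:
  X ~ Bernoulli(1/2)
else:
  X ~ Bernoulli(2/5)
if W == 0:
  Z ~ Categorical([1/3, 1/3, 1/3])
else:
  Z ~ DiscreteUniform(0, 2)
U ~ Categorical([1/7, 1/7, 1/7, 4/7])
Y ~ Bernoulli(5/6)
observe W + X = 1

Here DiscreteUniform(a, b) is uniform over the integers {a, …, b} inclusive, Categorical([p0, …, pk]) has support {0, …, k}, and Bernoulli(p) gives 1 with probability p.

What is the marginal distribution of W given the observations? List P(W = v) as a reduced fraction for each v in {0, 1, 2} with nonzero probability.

P(W=0) = 5/8, P(W=1) = 3/8

Enumerate traces; 48 have nonzero weight after conditioning:
  (W=0, X=1, Z=0, U=0, Y=0) weight 1/567
  (W=0, X=1, Z=0, U=0, Y=1) weight 5/567
  (W=0, X=1, Z=0, U=1, Y=0) weight 1/567
  (W=0, X=1, Z=0, U=1, Y=1) weight 5/567
  (W=0, X=1, Z=0, U=2, Y=0) weight 1/567
  (W=0, X=1, Z=0, U=2, Y=1) weight 5/567
  (W=0, X=1, Z=0, U=3, Y=0) weight 4/567
  (W=0, X=1, Z=0, U=3, Y=1) weight 20/567
  (W=1, X=0, Z=0, U=0, Y=0) weight 1/945
  … 39 more
Group by W:
  weight(W=0) = 2/9
  weight(W=1) = 2/15
Total weight = 2/9 + 2/15 = 16/45
P(W=0 | obs) = 2/9 / 16/45 = 5/8
P(W=1 | obs) = 2/15 / 16/45 = 3/8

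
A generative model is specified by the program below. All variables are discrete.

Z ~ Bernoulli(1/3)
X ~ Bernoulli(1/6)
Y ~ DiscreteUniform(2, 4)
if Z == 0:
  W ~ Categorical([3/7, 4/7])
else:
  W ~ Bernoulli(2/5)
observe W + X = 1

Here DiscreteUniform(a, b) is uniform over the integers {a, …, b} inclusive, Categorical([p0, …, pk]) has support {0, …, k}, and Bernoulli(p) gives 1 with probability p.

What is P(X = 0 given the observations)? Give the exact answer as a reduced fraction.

Enumerate traces; 12 have nonzero weight after conditioning:
  (Z=0, X=0, Y=2, W=1) weight 20/189
  (Z=0, X=0, Y=3, W=1) weight 20/189
  (Z=0, X=0, Y=4, W=1) weight 20/189
  (Z=0, X=1, Y=2, W=0) weight 1/63
  (Z=0, X=1, Y=3, W=0) weight 1/63
  (Z=0, X=1, Y=4, W=0) weight 1/63
  (Z=1, X=0, Y=2, W=1) weight 1/27
  (Z=1, X=0, Y=3, W=1) weight 1/27
  … 4 more
Group by X:
  weight(X=0) = 3/7
  weight(X=1) = 17/210
Total weight = 3/7 + 17/210 = 107/210
P(X=0 | obs) = 3/7 / 107/210 = 90/107
P(X=1 | obs) = 17/210 / 107/210 = 17/107

P(X = 0 | obs) = 90/107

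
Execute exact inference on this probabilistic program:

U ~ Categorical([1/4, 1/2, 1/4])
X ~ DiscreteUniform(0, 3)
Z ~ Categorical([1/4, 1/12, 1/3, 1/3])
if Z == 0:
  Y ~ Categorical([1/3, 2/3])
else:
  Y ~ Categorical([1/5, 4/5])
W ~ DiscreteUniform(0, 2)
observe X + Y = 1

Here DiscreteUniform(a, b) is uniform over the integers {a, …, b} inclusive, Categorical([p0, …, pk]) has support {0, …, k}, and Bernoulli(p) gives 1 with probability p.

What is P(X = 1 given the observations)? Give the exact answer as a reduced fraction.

Enumerate traces; 72 have nonzero weight after conditioning:
  (U=0, X=0, Z=0, Y=1, W=0) weight 1/288
  (U=0, X=0, Z=0, Y=1, W=1) weight 1/288
  (U=0, X=0, Z=0, Y=1, W=2) weight 1/288
  (U=0, X=0, Z=1, Y=1, W=0) weight 1/720
  (U=0, X=0, Z=1, Y=1, W=1) weight 1/720
  (U=0, X=0, Z=1, Y=1, W=2) weight 1/720
  (U=0, X=0, Z=2, Y=1, W=0) weight 1/180
  (U=0, X=0, Z=2, Y=1, W=1) weight 1/180
  (U=0, X=1, Z=0, Y=0, W=0) weight 1/576
  … 63 more
Group by X:
  weight(X=0) = 23/120
  weight(X=1) = 7/120
Total weight = 23/120 + 7/120 = 1/4
P(X=0 | obs) = 23/120 / 1/4 = 23/30
P(X=1 | obs) = 7/120 / 1/4 = 7/30

P(X = 1 | obs) = 7/30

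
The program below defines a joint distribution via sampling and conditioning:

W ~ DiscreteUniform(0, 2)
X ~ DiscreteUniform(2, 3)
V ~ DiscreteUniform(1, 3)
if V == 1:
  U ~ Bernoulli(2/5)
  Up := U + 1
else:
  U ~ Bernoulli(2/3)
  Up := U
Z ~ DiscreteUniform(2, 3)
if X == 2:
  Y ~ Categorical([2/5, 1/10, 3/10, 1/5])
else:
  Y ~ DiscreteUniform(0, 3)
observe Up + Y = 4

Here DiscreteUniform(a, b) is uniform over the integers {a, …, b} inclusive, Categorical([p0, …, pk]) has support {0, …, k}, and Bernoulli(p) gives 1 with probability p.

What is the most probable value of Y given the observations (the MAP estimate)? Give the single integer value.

argmax_v P(Y = v | obs) = 3

Enumerate traces; 48 have nonzero weight after conditioning:
  (W=0, X=2, V=1, U=0, Z=2, Y=3) weight 1/300
  (W=0, X=2, V=1, U=0, Z=3, Y=3) weight 1/300
  (W=0, X=2, V=1, U=1, Z=2, Y=2) weight 1/300
  (W=0, X=2, V=1, U=1, Z=3, Y=2) weight 1/300
  (W=0, X=2, V=2, U=1, Z=2, Y=3) weight 1/270
  (W=0, X=2, V=2, U=1, Z=3, Y=3) weight 1/270
  (W=0, X=2, V=3, U=1, Z=2, Y=3) weight 1/270
  (W=0, X=2, V=3, U=1, Z=3, Y=3) weight 1/270
  … 40 more
Group by Y:
  weight(Y=2) = 11/300
  weight(Y=3) = 29/200
Total weight = 11/300 + 29/200 = 109/600
P(Y=2 | obs) = 11/300 / 109/600 = 22/109
P(Y=3 | obs) = 29/200 / 109/600 = 87/109
argmax = 3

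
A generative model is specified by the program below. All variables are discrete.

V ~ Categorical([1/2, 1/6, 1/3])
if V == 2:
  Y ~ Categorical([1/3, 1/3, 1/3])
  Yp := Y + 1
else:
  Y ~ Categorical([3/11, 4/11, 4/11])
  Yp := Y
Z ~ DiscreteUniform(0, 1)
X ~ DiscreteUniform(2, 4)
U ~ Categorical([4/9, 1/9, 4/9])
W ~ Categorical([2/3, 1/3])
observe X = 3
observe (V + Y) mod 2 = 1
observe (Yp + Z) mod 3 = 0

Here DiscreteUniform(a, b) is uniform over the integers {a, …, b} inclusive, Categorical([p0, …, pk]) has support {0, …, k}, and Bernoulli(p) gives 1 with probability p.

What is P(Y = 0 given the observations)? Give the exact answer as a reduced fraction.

P(Y = 0 | obs) = 9/43

Enumerate traces; 18 have nonzero weight after conditioning:
  (V=1, Y=0, Z=0, X=3, U=0, W=0) weight 2/891
  (V=1, Y=0, Z=0, X=3, U=0, W=1) weight 1/891
  (V=1, Y=0, Z=0, X=3, U=1, W=0) weight 1/1782
  (V=1, Y=0, Z=0, X=3, U=1, W=1) weight 1/3564
  (V=1, Y=0, Z=0, X=3, U=2, W=0) weight 2/891
  (V=1, Y=0, Z=0, X=3, U=2, W=1) weight 1/891
  (V=1, Y=2, Z=1, X=3, U=0, W=0) weight 8/2673
  (V=1, Y=2, Z=1, X=3, U=0, W=1) weight 4/2673
  (V=2, Y=1, Z=1, X=3, U=0, W=0) weight 4/729
  … 9 more
Group by Y:
  weight(Y=0) = 1/132
  weight(Y=1) = 1/54
  weight(Y=2) = 1/99
Total weight = 1/132 + 1/54 + 1/99 = 43/1188
P(Y=0 | obs) = 1/132 / 43/1188 = 9/43
P(Y=1 | obs) = 1/54 / 43/1188 = 22/43
P(Y=2 | obs) = 1/99 / 43/1188 = 12/43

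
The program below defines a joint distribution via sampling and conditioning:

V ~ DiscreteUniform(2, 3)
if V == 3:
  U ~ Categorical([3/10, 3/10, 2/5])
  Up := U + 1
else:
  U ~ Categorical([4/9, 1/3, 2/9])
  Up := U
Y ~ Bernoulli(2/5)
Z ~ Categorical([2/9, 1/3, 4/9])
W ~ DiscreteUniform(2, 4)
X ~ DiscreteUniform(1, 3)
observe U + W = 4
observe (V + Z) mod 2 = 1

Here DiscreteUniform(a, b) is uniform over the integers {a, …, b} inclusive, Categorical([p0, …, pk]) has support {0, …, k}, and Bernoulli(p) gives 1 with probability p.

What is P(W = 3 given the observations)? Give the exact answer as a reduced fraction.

Enumerate traces; 54 have nonzero weight after conditioning:
  (V=2, U=0, Y=0, Z=1, W=4, X=1) weight 2/405
  (V=2, U=0, Y=0, Z=1, W=4, X=2) weight 2/405
  (V=2, U=0, Y=0, Z=1, W=4, X=3) weight 2/405
  (V=2, U=0, Y=1, Z=1, W=4, X=1) weight 4/1215
  (V=2, U=0, Y=1, Z=1, W=4, X=2) weight 4/1215
  (V=2, U=0, Y=1, Z=1, W=4, X=3) weight 4/1215
  (V=2, U=1, Y=0, Z=1, W=3, X=1) weight 1/270
  (V=2, U=1, Y=0, Z=1, W=3, X=2) weight 1/270
  (V=2, U=2, Y=0, Z=1, W=2, X=1) weight 1/405
  … 45 more
Group by W:
  weight(W=2) = 23/405
  weight(W=3) = 7/135
  weight(W=4) = 47/810
Total weight = 23/405 + 7/135 + 47/810 = 1/6
P(W=2 | obs) = 23/405 / 1/6 = 46/135
P(W=3 | obs) = 7/135 / 1/6 = 14/45
P(W=4 | obs) = 47/810 / 1/6 = 47/135

P(W = 3 | obs) = 14/45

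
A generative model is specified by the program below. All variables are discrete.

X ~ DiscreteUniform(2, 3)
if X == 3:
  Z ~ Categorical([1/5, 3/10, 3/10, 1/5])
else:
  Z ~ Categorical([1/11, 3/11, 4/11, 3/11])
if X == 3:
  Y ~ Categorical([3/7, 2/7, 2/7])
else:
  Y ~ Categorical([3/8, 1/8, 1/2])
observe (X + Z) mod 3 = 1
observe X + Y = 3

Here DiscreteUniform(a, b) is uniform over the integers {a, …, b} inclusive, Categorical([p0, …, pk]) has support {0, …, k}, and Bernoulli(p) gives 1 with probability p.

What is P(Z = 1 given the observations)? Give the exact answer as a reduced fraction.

P(Z = 1 | obs) = 99/134

Enumerate traces; 2 have nonzero weight after conditioning:
  (X=2, Z=2, Y=1) weight 1/44
  (X=3, Z=1, Y=0) weight 9/140
Group by Z:
  weight(Z=1) = 9/140
  weight(Z=2) = 1/44
Total weight = 9/140 + 1/44 = 67/770
P(Z=1 | obs) = 9/140 / 67/770 = 99/134
P(Z=2 | obs) = 1/44 / 67/770 = 35/134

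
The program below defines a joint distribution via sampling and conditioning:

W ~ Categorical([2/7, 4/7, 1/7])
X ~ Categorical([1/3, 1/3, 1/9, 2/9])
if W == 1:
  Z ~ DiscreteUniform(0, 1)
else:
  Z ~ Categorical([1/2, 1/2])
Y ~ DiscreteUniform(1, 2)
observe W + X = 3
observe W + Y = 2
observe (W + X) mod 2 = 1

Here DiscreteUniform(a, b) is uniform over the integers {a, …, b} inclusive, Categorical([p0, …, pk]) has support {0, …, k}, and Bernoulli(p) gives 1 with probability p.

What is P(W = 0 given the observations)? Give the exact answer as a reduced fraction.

Enumerate traces; 4 have nonzero weight after conditioning:
  (W=0, X=3, Z=0, Y=2) weight 1/63
  (W=0, X=3, Z=1, Y=2) weight 1/63
  (W=1, X=2, Z=0, Y=1) weight 1/63
  (W=1, X=2, Z=1, Y=1) weight 1/63
Group by W:
  weight(W=0) = 2/63
  weight(W=1) = 2/63
Total weight = 2/63 + 2/63 = 4/63
P(W=0 | obs) = 2/63 / 4/63 = 1/2
P(W=1 | obs) = 2/63 / 4/63 = 1/2

P(W = 0 | obs) = 1/2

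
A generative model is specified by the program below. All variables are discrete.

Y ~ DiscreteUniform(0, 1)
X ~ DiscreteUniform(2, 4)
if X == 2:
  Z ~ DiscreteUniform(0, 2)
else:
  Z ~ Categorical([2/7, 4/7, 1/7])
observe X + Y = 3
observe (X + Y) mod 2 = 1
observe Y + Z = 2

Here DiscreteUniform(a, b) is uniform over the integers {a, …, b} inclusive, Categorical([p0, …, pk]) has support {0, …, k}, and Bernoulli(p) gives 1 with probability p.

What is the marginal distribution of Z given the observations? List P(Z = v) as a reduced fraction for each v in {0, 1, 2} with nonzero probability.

P(Z=1) = 7/10, P(Z=2) = 3/10

Enumerate traces; 2 have nonzero weight after conditioning:
  (Y=0, X=3, Z=2) weight 1/42
  (Y=1, X=2, Z=1) weight 1/18
Group by Z:
  weight(Z=1) = 1/18
  weight(Z=2) = 1/42
Total weight = 1/18 + 1/42 = 5/63
P(Z=1 | obs) = 1/18 / 5/63 = 7/10
P(Z=2 | obs) = 1/42 / 5/63 = 3/10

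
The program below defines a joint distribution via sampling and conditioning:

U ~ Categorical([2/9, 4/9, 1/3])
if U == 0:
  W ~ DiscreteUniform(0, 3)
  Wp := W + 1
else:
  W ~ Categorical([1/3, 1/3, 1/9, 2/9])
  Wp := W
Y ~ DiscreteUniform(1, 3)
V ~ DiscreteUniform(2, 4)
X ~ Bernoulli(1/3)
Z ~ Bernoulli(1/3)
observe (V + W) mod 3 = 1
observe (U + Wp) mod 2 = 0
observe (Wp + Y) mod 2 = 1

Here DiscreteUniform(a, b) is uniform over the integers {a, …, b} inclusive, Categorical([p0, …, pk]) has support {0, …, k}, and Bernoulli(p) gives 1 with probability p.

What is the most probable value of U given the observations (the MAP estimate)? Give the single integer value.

argmax_v P(U = v | obs) = 2

Enumerate traces; 40 have nonzero weight after conditioning:
  (U=0, W=1, Y=1, V=3, X=0, Z=0) weight 2/729
  (U=0, W=1, Y=1, V=3, X=0, Z=1) weight 1/729
  (U=0, W=1, Y=1, V=3, X=1, Z=0) weight 1/729
  (U=0, W=1, Y=1, V=3, X=1, Z=1) weight 1/1458
  (U=0, W=1, Y=3, V=3, X=0, Z=0) weight 2/729
  (U=0, W=1, Y=3, V=3, X=0, Z=1) weight 1/729
  (U=0, W=1, Y=3, V=3, X=1, Z=0) weight 1/729
  (U=0, W=1, Y=3, V=3, X=1, Z=1) weight 1/1458
  (U=1, W=1, Y=2, V=3, X=0, Z=0) weight 16/2187
  (U=2, W=0, Y=1, V=4, X=0, Z=0) weight 4/729
  … 30 more
Group by U:
  weight(U=0) = 2/81
  weight(U=1) = 20/729
  weight(U=2) = 8/243
Total weight = 2/81 + 20/729 + 8/243 = 62/729
P(U=0 | obs) = 2/81 / 62/729 = 9/31
P(U=1 | obs) = 20/729 / 62/729 = 10/31
P(U=2 | obs) = 8/243 / 62/729 = 12/31
argmax = 2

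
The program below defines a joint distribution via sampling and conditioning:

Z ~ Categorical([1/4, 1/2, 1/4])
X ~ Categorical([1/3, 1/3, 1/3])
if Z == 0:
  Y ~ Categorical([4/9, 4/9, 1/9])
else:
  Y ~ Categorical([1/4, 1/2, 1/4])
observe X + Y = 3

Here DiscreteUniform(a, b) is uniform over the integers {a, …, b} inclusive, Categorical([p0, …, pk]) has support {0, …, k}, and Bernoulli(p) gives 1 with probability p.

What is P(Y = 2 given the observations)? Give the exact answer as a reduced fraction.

Enumerate traces; 6 have nonzero weight after conditioning:
  (Z=0, X=1, Y=2) weight 1/108
  (Z=0, X=2, Y=1) weight 1/27
  (Z=1, X=1, Y=2) weight 1/24
  (Z=1, X=2, Y=1) weight 1/12
  (Z=2, X=1, Y=2) weight 1/48
  (Z=2, X=2, Y=1) weight 1/24
Group by Y:
  weight(Y=1) = 35/216
  weight(Y=2) = 31/432
Total weight = 35/216 + 31/432 = 101/432
P(Y=1 | obs) = 35/216 / 101/432 = 70/101
P(Y=2 | obs) = 31/432 / 101/432 = 31/101

P(Y = 2 | obs) = 31/101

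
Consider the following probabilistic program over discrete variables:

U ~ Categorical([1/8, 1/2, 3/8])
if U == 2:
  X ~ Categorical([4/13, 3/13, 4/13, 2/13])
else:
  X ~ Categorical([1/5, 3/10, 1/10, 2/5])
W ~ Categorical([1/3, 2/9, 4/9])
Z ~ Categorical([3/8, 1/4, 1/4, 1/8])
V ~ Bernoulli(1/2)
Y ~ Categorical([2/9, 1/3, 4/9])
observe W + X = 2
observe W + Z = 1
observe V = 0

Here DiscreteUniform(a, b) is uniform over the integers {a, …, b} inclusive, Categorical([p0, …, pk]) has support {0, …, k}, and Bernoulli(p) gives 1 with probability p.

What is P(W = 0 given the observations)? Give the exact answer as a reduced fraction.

Enumerate traces; 18 have nonzero weight after conditioning:
  (U=0, X=1, W=1, Z=0, V=0, Y=0) weight 1/2880
  (U=0, X=1, W=1, Z=0, V=0, Y=1) weight 1/1920
  (U=0, X=1, W=1, Z=0, V=0, Y=2) weight 1/1440
  (U=0, X=2, W=0, Z=1, V=0, Y=0) weight 1/8640
  (U=0, X=2, W=0, Z=1, V=0, Y=1) weight 1/5760
  (U=0, X=2, W=0, Z=1, V=0, Y=2) weight 1/4320
  (U=1, X=1, W=1, Z=0, V=0, Y=0) weight 1/720
  (U=1, X=1, W=1, Z=0, V=0, Y=1) weight 1/480
  … 10 more
Group by W:
  weight(W=0) = 37/4992
  weight(W=1) = 19/1664
Total weight = 37/4992 + 19/1664 = 47/2496
P(W=0 | obs) = 37/4992 / 47/2496 = 37/94
P(W=1 | obs) = 19/1664 / 47/2496 = 57/94

P(W = 0 | obs) = 37/94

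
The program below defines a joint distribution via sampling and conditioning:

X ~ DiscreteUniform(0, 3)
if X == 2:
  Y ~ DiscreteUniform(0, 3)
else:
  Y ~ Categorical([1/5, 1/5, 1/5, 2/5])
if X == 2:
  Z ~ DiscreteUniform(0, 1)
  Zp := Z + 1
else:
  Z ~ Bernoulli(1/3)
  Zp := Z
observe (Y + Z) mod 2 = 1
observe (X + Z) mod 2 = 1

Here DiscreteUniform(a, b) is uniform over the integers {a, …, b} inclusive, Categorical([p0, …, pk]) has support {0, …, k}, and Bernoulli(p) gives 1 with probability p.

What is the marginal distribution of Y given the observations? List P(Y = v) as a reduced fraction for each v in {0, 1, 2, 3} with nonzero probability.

Enumerate traces; 8 have nonzero weight after conditioning:
  (X=0, Y=0, Z=1) weight 1/60
  (X=0, Y=2, Z=1) weight 1/60
  (X=1, Y=1, Z=0) weight 1/30
  (X=1, Y=3, Z=0) weight 1/15
  (X=2, Y=0, Z=1) weight 1/32
  (X=2, Y=2, Z=1) weight 1/32
  (X=3, Y=1, Z=0) weight 1/30
  (X=3, Y=3, Z=0) weight 1/15
Group by Y:
  weight(Y=0) = 23/480
  weight(Y=1) = 1/15
  weight(Y=2) = 23/480
  weight(Y=3) = 2/15
Total weight = 23/480 + 1/15 + 23/480 + 2/15 = 71/240
P(Y=0 | obs) = 23/480 / 71/240 = 23/142
P(Y=1 | obs) = 1/15 / 71/240 = 16/71
P(Y=2 | obs) = 23/480 / 71/240 = 23/142
P(Y=3 | obs) = 2/15 / 71/240 = 32/71

P(Y=0) = 23/142, P(Y=1) = 16/71, P(Y=2) = 23/142, P(Y=3) = 32/71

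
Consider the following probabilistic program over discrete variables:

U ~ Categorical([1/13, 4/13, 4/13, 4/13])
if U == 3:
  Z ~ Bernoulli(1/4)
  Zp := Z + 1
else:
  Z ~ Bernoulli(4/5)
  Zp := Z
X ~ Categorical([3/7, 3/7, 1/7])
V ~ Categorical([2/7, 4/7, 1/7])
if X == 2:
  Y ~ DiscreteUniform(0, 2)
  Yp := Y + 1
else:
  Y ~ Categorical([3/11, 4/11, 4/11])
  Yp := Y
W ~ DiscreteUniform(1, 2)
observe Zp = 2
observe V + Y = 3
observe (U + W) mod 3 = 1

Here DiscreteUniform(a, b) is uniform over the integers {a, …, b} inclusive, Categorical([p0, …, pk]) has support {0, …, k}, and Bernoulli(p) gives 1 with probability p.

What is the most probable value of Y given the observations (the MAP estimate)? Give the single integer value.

argmax_v P(Y = v | obs) = 2

Enumerate traces; 6 have nonzero weight after conditioning:
  (U=3, Z=1, X=0, V=1, Y=2, W=1) weight 24/7007
  (U=3, Z=1, X=0, V=2, Y=1, W=1) weight 6/7007
  (U=3, Z=1, X=1, V=1, Y=2, W=1) weight 24/7007
  (U=3, Z=1, X=1, V=2, Y=1, W=1) weight 6/7007
  (U=3, Z=1, X=2, V=1, Y=2, W=1) weight 2/1911
  (U=3, Z=1, X=2, V=2, Y=1, W=1) weight 1/3822
Group by Y:
  weight(Y=1) = 83/42042
  weight(Y=2) = 166/21021
Total weight = 83/42042 + 166/21021 = 415/42042
P(Y=1 | obs) = 83/42042 / 415/42042 = 1/5
P(Y=2 | obs) = 166/21021 / 415/42042 = 4/5
argmax = 2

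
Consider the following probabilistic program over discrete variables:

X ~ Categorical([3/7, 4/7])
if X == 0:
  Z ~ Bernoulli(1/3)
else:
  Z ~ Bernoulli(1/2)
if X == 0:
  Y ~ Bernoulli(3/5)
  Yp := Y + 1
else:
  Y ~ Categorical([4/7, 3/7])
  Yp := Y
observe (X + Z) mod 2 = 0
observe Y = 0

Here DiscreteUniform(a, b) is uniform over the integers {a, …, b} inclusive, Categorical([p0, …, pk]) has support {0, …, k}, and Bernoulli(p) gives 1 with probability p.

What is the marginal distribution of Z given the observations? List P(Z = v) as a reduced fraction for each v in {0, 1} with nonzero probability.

P(Z=0) = 7/17, P(Z=1) = 10/17

Enumerate traces; 2 have nonzero weight after conditioning:
  (X=0, Z=0, Y=0) weight 4/35
  (X=1, Z=1, Y=0) weight 8/49
Group by Z:
  weight(Z=0) = 4/35
  weight(Z=1) = 8/49
Total weight = 4/35 + 8/49 = 68/245
P(Z=0 | obs) = 4/35 / 68/245 = 7/17
P(Z=1 | obs) = 8/49 / 68/245 = 10/17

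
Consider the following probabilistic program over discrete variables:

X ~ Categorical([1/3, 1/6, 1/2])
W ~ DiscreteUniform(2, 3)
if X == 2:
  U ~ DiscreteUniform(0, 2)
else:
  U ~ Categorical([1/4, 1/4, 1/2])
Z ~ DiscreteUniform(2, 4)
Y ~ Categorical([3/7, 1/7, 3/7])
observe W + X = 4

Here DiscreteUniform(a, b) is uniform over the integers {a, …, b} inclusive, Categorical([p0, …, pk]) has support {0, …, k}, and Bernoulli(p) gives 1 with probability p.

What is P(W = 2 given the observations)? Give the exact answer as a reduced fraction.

Enumerate traces; 54 have nonzero weight after conditioning:
  (X=1, W=3, U=0, Z=2, Y=0) weight 1/336
  (X=1, W=3, U=0, Z=2, Y=1) weight 1/1008
  (X=1, W=3, U=0, Z=2, Y=2) weight 1/336
  (X=1, W=3, U=0, Z=3, Y=0) weight 1/336
  (X=1, W=3, U=0, Z=3, Y=1) weight 1/1008
  (X=1, W=3, U=0, Z=3, Y=2) weight 1/336
  (X=1, W=3, U=0, Z=4, Y=0) weight 1/336
  (X=1, W=3, U=0, Z=4, Y=1) weight 1/1008
  (X=2, W=2, U=0, Z=2, Y=0) weight 1/84
  … 45 more
Group by W:
  weight(W=2) = 1/4
  weight(W=3) = 1/12
Total weight = 1/4 + 1/12 = 1/3
P(W=2 | obs) = 1/4 / 1/3 = 3/4
P(W=3 | obs) = 1/12 / 1/3 = 1/4

P(W = 2 | obs) = 3/4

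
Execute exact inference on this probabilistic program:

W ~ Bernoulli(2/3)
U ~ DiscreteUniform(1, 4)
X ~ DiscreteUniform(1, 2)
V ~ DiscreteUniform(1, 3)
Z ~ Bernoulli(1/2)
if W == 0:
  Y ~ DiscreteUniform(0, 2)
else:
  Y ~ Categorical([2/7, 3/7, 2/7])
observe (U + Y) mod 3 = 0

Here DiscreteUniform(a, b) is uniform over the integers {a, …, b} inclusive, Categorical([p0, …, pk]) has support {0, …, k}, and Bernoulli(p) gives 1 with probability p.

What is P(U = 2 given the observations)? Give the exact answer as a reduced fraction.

Enumerate traces; 96 have nonzero weight after conditioning:
  (W=0, U=1, X=1, V=1, Z=0, Y=2) weight 1/432
  (W=0, U=1, X=1, V=1, Z=1, Y=2) weight 1/432
  (W=0, U=1, X=1, V=2, Z=0, Y=2) weight 1/432
  (W=0, U=1, X=1, V=2, Z=1, Y=2) weight 1/432
  (W=0, U=1, X=1, V=3, Z=0, Y=2) weight 1/432
  (W=0, U=1, X=1, V=3, Z=1, Y=2) weight 1/432
  (W=0, U=1, X=2, V=1, Z=0, Y=2) weight 1/432
  (W=0, U=1, X=2, V=1, Z=1, Y=2) weight 1/432
  (W=0, U=2, X=1, V=1, Z=0, Y=1) weight 1/432
  (W=0, U=3, X=1, V=1, Z=0, Y=0) weight 1/432
  … 86 more
Group by U:
  weight(U=1) = 19/252
  weight(U=2) = 25/252
  weight(U=3) = 19/252
  weight(U=4) = 19/252
Total weight = 19/252 + 25/252 + 19/252 + 19/252 = 41/126
P(U=1 | obs) = 19/252 / 41/126 = 19/82
P(U=2 | obs) = 25/252 / 41/126 = 25/82
P(U=3 | obs) = 19/252 / 41/126 = 19/82
P(U=4 | obs) = 19/252 / 41/126 = 19/82

P(U = 2 | obs) = 25/82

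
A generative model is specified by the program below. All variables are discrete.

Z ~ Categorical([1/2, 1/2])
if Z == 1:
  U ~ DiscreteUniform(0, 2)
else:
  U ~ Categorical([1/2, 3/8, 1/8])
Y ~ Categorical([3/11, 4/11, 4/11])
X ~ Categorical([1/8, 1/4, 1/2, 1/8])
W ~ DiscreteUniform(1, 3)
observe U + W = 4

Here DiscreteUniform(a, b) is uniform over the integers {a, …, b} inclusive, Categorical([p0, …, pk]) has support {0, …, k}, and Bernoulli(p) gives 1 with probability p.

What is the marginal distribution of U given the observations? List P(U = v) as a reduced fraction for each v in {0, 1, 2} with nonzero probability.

P(U=1) = 17/28, P(U=2) = 11/28

Enumerate traces; 48 have nonzero weight after conditioning:
  (Z=0, U=1, Y=0, X=0, W=3) weight 3/1408
  (Z=0, U=1, Y=0, X=1, W=3) weight 3/704
  (Z=0, U=1, Y=0, X=2, W=3) weight 3/352
  (Z=0, U=1, Y=0, X=3, W=3) weight 3/1408
  (Z=0, U=1, Y=1, X=0, W=3) weight 1/352
  (Z=0, U=1, Y=1, X=1, W=3) weight 1/176
  (Z=0, U=1, Y=1, X=2, W=3) weight 1/88
  (Z=0, U=1, Y=1, X=3, W=3) weight 1/352
  (Z=0, U=2, Y=0, X=0, W=2) weight 1/1408
  … 39 more
Group by U:
  weight(U=1) = 17/144
  weight(U=2) = 11/144
Total weight = 17/144 + 11/144 = 7/36
P(U=1 | obs) = 17/144 / 7/36 = 17/28
P(U=2 | obs) = 11/144 / 7/36 = 11/28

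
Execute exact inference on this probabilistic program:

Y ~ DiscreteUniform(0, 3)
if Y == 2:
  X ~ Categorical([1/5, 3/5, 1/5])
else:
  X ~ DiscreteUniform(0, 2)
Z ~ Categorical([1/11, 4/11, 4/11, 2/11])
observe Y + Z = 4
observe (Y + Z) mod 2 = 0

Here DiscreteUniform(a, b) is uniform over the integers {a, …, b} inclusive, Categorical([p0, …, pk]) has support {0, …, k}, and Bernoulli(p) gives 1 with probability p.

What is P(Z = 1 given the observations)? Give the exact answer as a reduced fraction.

Enumerate traces; 9 have nonzero weight after conditioning:
  (Y=1, X=0, Z=3) weight 1/66
  (Y=1, X=1, Z=3) weight 1/66
  (Y=1, X=2, Z=3) weight 1/66
  (Y=2, X=0, Z=2) weight 1/55
  (Y=2, X=1, Z=2) weight 3/55
  (Y=2, X=2, Z=2) weight 1/55
  (Y=3, X=0, Z=1) weight 1/33
  (Y=3, X=1, Z=1) weight 1/33
  … 1 more
Group by Z:
  weight(Z=1) = 1/11
  weight(Z=2) = 1/11
  weight(Z=3) = 1/22
Total weight = 1/11 + 1/11 + 1/22 = 5/22
P(Z=1 | obs) = 1/11 / 5/22 = 2/5
P(Z=2 | obs) = 1/11 / 5/22 = 2/5
P(Z=3 | obs) = 1/22 / 5/22 = 1/5

P(Z = 1 | obs) = 2/5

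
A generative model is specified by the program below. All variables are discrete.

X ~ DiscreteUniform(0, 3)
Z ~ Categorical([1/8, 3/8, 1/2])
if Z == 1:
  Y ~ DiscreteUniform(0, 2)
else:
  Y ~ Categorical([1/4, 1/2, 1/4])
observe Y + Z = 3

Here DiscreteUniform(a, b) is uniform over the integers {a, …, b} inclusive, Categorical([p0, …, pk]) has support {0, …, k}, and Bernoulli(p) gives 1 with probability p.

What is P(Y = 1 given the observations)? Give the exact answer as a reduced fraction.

P(Y = 1 | obs) = 2/3

Enumerate traces; 8 have nonzero weight after conditioning:
  (X=0, Z=1, Y=2) weight 1/32
  (X=0, Z=2, Y=1) weight 1/16
  (X=1, Z=1, Y=2) weight 1/32
  (X=1, Z=2, Y=1) weight 1/16
  (X=2, Z=1, Y=2) weight 1/32
  (X=2, Z=2, Y=1) weight 1/16
  (X=3, Z=1, Y=2) weight 1/32
  (X=3, Z=2, Y=1) weight 1/16
Group by Y:
  weight(Y=1) = 1/4
  weight(Y=2) = 1/8
Total weight = 1/4 + 1/8 = 3/8
P(Y=1 | obs) = 1/4 / 3/8 = 2/3
P(Y=2 | obs) = 1/8 / 3/8 = 1/3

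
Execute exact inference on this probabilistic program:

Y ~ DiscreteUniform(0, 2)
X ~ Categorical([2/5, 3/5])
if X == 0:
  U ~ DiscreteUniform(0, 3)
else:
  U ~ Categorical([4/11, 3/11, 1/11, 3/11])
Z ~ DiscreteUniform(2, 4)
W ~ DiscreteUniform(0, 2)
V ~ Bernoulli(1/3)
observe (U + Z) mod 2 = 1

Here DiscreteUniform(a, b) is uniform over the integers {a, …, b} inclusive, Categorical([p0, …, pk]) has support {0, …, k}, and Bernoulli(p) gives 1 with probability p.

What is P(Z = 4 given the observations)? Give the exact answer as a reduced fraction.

Enumerate traces; 216 have nonzero weight after conditioning:
  (Y=0, X=0, U=0, Z=3, W=0, V=0) weight 1/405
  (Y=0, X=0, U=0, Z=3, W=0, V=1) weight 1/810
  (Y=0, X=0, U=0, Z=3, W=1, V=0) weight 1/405
  (Y=0, X=0, U=0, Z=3, W=1, V=1) weight 1/810
  (Y=0, X=0, U=0, Z=3, W=2, V=0) weight 1/405
  (Y=0, X=0, U=0, Z=3, W=2, V=1) weight 1/810
  (Y=0, X=0, U=1, Z=2, W=0, V=0) weight 1/405
  (Y=0, X=0, U=1, Z=2, W=0, V=1) weight 1/810
  (Y=0, X=0, U=1, Z=4, W=0, V=0) weight 1/405
  … 207 more
Group by Z:
  weight(Z=2) = 29/165
  weight(Z=3) = 26/165
  weight(Z=4) = 29/165
Total weight = 29/165 + 26/165 + 29/165 = 28/55
P(Z=2 | obs) = 29/165 / 28/55 = 29/84
P(Z=3 | obs) = 26/165 / 28/55 = 13/42
P(Z=4 | obs) = 29/165 / 28/55 = 29/84

P(Z = 4 | obs) = 29/84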